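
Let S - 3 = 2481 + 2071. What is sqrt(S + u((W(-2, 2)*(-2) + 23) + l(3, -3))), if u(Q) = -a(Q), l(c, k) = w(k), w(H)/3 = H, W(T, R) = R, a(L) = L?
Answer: 3*sqrt(505) ≈ 67.417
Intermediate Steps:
w(H) = 3*H
l(c, k) = 3*k
u(Q) = -Q
S = 4555 (S = 3 + (2481 + 2071) = 3 + 4552 = 4555)
sqrt(S + u((W(-2, 2)*(-2) + 23) + l(3, -3))) = sqrt(4555 - ((2*(-2) + 23) + 3*(-3))) = sqrt(4555 - ((-4 + 23) - 9)) = sqrt(4555 - (19 - 9)) = sqrt(4555 - 1*10) = sqrt(4555 - 10) = sqrt(4545) = 3*sqrt(505)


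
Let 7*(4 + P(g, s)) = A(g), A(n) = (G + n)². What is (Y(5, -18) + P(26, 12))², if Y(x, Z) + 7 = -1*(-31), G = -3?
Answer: 447561/49 ≈ 9133.9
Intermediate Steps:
A(n) = (-3 + n)²
Y(x, Z) = 24 (Y(x, Z) = -7 - 1*(-31) = -7 + 31 = 24)
P(g, s) = -4 + (-3 + g)²/7
(Y(5, -18) + P(26, 12))² = (24 + (-4 + (-3 + 26)²/7))² = (24 + (-4 + (⅐)*23²))² = (24 + (-4 + (⅐)*529))² = (24 + (-4 + 529/7))² = (24 + 501/7)² = (669/7)² = 447561/49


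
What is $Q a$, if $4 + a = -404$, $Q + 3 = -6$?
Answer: $3672$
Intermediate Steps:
$Q = -9$ ($Q = -3 - 6 = -9$)
$a = -408$ ($a = -4 - 404 = -408$)
$Q a = \left(-9\right) \left(-408\right) = 3672$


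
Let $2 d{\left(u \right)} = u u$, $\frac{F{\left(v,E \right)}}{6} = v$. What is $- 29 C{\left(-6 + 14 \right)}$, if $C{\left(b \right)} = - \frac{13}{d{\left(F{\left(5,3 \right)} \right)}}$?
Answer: $\frac{377}{450} \approx 0.83778$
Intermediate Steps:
$F{\left(v,E \right)} = 6 v$
$d{\left(u \right)} = \frac{u^{2}}{2}$ ($d{\left(u \right)} = \frac{u u}{2} = \frac{u^{2}}{2}$)
$C{\left(b \right)} = - \frac{13}{450}$ ($C{\left(b \right)} = - \frac{13}{\frac{1}{2} \left(6 \cdot 5\right)^{2}} = - \frac{13}{\frac{1}{2} \cdot 30^{2}} = - \frac{13}{\frac{1}{2} \cdot 900} = - \frac{13}{450}$)
$- 29 C{\left(-6 + 14 \right)} = \left(-29\right) \left(- \frac{13}{450}\right) = \frac{377}{450}$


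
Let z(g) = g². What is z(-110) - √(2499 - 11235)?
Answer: 12100 - 4*I*√546 ≈ 12100.0 - 93.467*I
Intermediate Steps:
z(-110) - √(2499 - 11235) = (-110)² - √(2499 - 11235) = 12100 - √(-8736) = 12100 - 4*I*√546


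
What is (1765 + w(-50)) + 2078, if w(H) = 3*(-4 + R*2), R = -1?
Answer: 3825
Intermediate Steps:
w(H) = -18 (w(H) = 3*(-4 - 1*2) = 3*(-4 - 2) = 3*(-6) = -18)
(1765 + w(-50)) + 2078 = (1765 - 18) + 2078 = 1747 + 2078 = 3825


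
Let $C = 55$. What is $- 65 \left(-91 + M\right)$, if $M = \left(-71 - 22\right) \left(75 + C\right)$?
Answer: $791765$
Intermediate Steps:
$M = -12090$ ($M = \left(-71 - 22\right) \left(75 + 55\right) = \left(-93\right) 130 = -12090$)
$- 65 \left(-91 + M\right) = - 65 \left(-91 - 12090\right) = \left(-65\right) \left(-12181\right) = 791765$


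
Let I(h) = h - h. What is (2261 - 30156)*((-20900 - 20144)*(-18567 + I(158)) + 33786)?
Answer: -21258716289930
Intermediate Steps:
I(h) = 0
(2261 - 30156)*((-20900 - 20144)*(-18567 + I(158)) + 33786) = (2261 - 30156)*((-20900 - 20144)*(-18567 + 0) + 33786) = -27895*(-41044*(-18567) + 33786) = -27895*(762063948 + 33786) = -27895*762097734 = -21258716289930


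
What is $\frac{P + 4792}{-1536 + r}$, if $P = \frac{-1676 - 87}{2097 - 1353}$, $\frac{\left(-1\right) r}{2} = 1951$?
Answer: $- \frac{3563485}{4045872} \approx -0.88077$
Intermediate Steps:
$r = -3902$ ($r = \left(-2\right) 1951 = -3902$)
$P = - \frac{1763}{744}$ ($P = \frac{-1676 - 87}{744} = \left(-1763\right) \frac{1}{744} = - \frac{1763}{744} \approx -2.3696$)
$\frac{P + 4792}{-1536 + r} = \frac{- \frac{1763}{744} + 4792}{-1536 - 3902} = \frac{3563485}{744 \left(-5438\right)} = \frac{3563485}{744} \left(- \frac{1}{5438}\right) = - \frac{3563485}{4045872}$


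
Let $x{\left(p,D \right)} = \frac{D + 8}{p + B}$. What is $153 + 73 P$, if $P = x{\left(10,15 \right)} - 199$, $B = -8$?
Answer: $- \frac{27069}{2} \approx -13535.0$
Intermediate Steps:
$x{\left(p,D \right)} = \frac{8 + D}{-8 + p}$ ($x{\left(p,D \right)} = \frac{D + 8}{p - 8} = \frac{8 + D}{-8 + p}$)
$P = - \frac{375}{2}$ ($P = \frac{8 + 15}{-8 + 10} - 199 = \frac{1}{2} \cdot 23 - 199 = \frac{23}{2} - 199 = - \frac{375}{2} \approx -187.5$)
$153 + 73 P = 153 + 73 \left(- \frac{375}{2}\right) = 153 - \frac{27375}{2} = - \frac{27069}{2}$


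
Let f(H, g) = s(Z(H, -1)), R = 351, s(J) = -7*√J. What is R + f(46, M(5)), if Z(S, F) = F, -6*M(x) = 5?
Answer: 351 - 7*I ≈ 351.0 - 7.0*I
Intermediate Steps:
M(x) = -⅚ (M(x) = -⅙*5 = -⅚)
f(H, g) = -7*I
R + f(46, M(5)) = 351 - 7*I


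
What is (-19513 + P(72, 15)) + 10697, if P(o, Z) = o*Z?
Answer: -7736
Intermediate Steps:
P(o, Z) = Z*o
(-19513 + P(72, 15)) + 10697 = (-19513 + 15*72) + 10697 = (-19513 + 1080) + 10697 = -18433 + 10697 = -7736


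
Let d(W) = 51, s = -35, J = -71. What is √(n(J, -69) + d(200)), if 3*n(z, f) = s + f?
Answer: 7*√3/3 ≈ 4.0415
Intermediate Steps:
n(z, f) = -35/3 + f/3 (n(z, f) = (-35 + f)/3 = -35/3 + f/3)
√(n(J, -69) + d(200)) = √((-35/3 + (⅓)*(-69)) + 51) = √((-35/3 - 23) + 51) = √(-104/3 + 51) = √(49/3) = 7*√3/3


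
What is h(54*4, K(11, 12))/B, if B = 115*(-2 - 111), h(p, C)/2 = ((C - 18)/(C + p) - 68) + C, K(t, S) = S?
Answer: 2129/246905 ≈ 0.0086228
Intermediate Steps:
h(p, C) = -136 + 2*C + 2*(-18 + C)/(C + p) (h(p, C) = 2*(((C - 18)/(C + p) - 68) + C) = 2*(((-18 + C)/(C + p) - 68) + C) = 2*((-68 + (-18 + C)/(C + p)) + C) = 2*(-68 + C + (-18 + C)/(C + p)) = -136 + 2*C + 2*(-18 + C)/(C + p))
B = -12995 (B = 115*(-113) = -12995)
h(54*4, K(11, 12))/B = (2*(-18 + 12² - 3672*4 - 67*12 + 12*(54*4))/(12 + 54*4))/(-12995) = (2*(-18 + 144 - 68*216 - 804 + 12*216)/(12 + 216))*(-1/12995) = (2*(-18 + 144 - 14688 - 804 + 2592)/228)*(-1/12995) = (2*(1/228)*(-12774))*(-1/12995) = -2129/19*(-1/12995) = 2129/246905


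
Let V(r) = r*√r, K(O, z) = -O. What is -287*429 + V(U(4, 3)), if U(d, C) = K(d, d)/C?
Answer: -123123 - 8*I*√3/9 ≈ -1.2312e+5 - 1.5396*I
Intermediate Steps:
U(d, C) = -d/C (U(d, C) = (-d)/C = -d/C)
V(r) = r^(3/2)
-287*429 + V(U(4, 3)) = -287*429 + (-1*4/3)^(3/2) = -123123 + (-1*4*⅓)^(3/2) = -123123 + (-4/3)^(3/2) = -123123 - 8*I*√3/9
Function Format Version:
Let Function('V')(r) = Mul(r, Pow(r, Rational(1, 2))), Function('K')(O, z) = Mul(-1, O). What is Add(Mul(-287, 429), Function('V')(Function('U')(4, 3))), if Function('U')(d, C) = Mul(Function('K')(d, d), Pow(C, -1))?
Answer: Add(-123123, Mul(Rational(-8, 9), I, Pow(3, Rational(1, 2)))) ≈ Add(-1.2312e+5, Mul(-1.5396, I))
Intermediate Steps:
Function('U')(d, C) = Mul(-1, d, Pow(C, -1)) (Function('U')(d, C) = Mul(Mul(-1, d), Pow(C, -1)) = Mul(-1, d, Pow(C, -1)))
Function('V')(r) = Pow(r, Rational(3, 2))
Add(Mul(-287, 429), Function('V')(Function('U')(4, 3))) = Add(Mul(-287, 429), Pow(Mul(-1, 4, Pow(3, -1)), Rational(3, 2))) = Add(-123123, Pow(Mul(-1, 4, Rational(1, 3)), Rational(3, 2))) = Add(-123123, Pow(Rational(-4, 3), Rational(3, 2))) = Add(-123123, Mul(Rational(-8, 9), I, Pow(3, Rational(1, 2))))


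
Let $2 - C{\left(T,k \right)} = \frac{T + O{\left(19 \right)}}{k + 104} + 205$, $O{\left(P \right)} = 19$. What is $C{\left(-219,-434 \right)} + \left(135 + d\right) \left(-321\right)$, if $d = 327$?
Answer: $- \frac{4900685}{33} \approx -1.4851 \cdot 10^{5}$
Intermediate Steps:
$C{\left(T,k \right)} = -203 - \frac{19 + T}{104 + k}$ ($C{\left(T,k \right)} = 2 - \left(\frac{T + 19}{k + 104} + 205\right) = 2 - \left(\frac{19 + T}{104 + k} + 205\right) = 2 - \left(205 + \frac{19 + T}{104 + k}\right) = -203 - \frac{19 + T}{104 + k}$)
$C{\left(-219,-434 \right)} + \left(135 + d\right) \left(-321\right) = \frac{-21131 - -219 - -88102}{104 - 434} + \left(135 + 327\right) \left(-321\right) = \frac{-21131 + 219 + 88102}{-330} + 462 \left(-321\right) = \left(- \frac{1}{330}\right) 67190 - 148302 = - \frac{6719}{33} - 148302 = - \frac{4900685}{33}$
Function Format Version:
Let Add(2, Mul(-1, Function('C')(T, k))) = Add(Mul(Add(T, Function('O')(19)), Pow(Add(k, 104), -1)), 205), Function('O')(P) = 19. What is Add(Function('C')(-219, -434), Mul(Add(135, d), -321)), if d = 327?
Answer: Rational(-4900685, 33) ≈ -1.4851e+5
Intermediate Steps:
Function('C')(T, k) = Add(-203, Mul(-1, Pow(Add(104, k), -1), Add(19, T))) (Function('C')(T, k) = Add(2, Mul(-1, Add(Mul(Add(T, 19), Pow(Add(k, 104), -1)), 205))) = Add(2, Mul(-1, Add(Mul(Add(19, T), Pow(Add(104, k), -1)), 205))) = Add(2, Mul(-1, Add(Mul(Pow(Add(104, k), -1), Add(19, T)), 205))) = Add(2, Mul(-1, Add(205, Mul(Pow(Add(104, k), -1), Add(19, T))))) = Add(2, Add(-205, Mul(-1, Pow(Add(104, k), -1), Add(19, T)))) = Add(-203, Mul(-1, Pow(Add(104, k), -1), Add(19, T))))
Add(Function('C')(-219, -434), Mul(Add(135, d), -321)) = Add(Mul(Pow(Add(104, -434), -1), Add(-21131, Mul(-1, -219), Mul(-203, -434))), Mul(Add(135, 327), -321)) = Add(Mul(Pow(-330, -1), Add(-21131, 219, 88102)), Mul(462, -321)) = Add(Mul(Rational(-1, 330), 67190), -148302) = Add(Rational(-6719, 33), -148302) = Rational(-4900685, 33)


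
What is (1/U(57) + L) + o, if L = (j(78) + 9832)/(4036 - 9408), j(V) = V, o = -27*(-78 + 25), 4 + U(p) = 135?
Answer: 502873827/351866 ≈ 1429.2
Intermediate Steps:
U(p) = 131 (U(p) = -4 + 135 = 131)
o = 1431 (o = -27*(-53) = 1431)
L = -4955/2686 (L = (78 + 9832)/(4036 - 9408) = 9910/(-5372) = 9910*(-1/5372) = -4955/2686 ≈ -1.8448)
(1/U(57) + L) + o = (1/131 - 4955/2686) + 1431 = -646419/351866 + 1431 = 502873827/351866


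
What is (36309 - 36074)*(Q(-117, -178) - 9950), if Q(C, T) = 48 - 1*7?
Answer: -2328615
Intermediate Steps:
Q(C, T) = 41 (Q(C, T) = 48 - 7 = 41)
(36309 - 36074)*(Q(-117, -178) - 9950) = (36309 - 36074)*(41 - 9950) = 235*(-9909) = -2328615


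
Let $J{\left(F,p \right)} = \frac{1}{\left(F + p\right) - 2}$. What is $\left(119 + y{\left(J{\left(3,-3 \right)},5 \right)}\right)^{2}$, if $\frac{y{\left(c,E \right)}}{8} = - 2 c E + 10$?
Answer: $57121$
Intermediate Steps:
$J{\left(F,p \right)} = \frac{1}{-2 + F + p}$
$y{\left(c,E \right)} = 80 - 16 E c$ ($y{\left(c,E \right)} = 8 \left(- 2 c E + 10\right) = 8 \left(- 2 E c + 10\right) = 8 \left(10 - 2 E c\right) = 80 - 16 E c$)
$\left(119 + y{\left(J{\left(3,-3 \right)},5 \right)}\right)^{2} = \left(119 + \left(80 - \frac{80}{-2 + 3 - 3}\right)\right)^{2} = \left(119 + \left(80 - \frac{80}{-2}\right)\right)^{2} = \left(119 + \left(80 - 80 \left(- \frac{1}{2}\right)\right)\right)^{2} = \left(119 + \left(80 + 40\right)\right)^{2} = \left(119 + 120\right)^{2} = 239^{2} = 57121$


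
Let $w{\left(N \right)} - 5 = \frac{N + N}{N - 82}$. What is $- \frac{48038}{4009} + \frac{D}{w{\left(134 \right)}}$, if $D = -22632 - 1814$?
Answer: $- \frac{640196599}{264594} \approx -2419.5$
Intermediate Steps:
$D = -24446$
$w{\left(N \right)} = 5 + \frac{2 N}{-82 + N}$ ($w{\left(N \right)} = 5 + \frac{N + N}{N - 82} = 5 + \frac{2 N}{-82 + N}$)
$- \frac{48038}{4009} + \frac{D}{w{\left(134 \right)}} = - \frac{48038}{4009} - \frac{24446}{\frac{1}{-82 + 134} \left(-410 + 7 \cdot 134\right)} = \left(-48038\right) \frac{1}{4009} - \frac{24446}{\frac{1}{52} \left(-410 + 938\right)} = - \frac{48038}{4009} - \frac{24446}{\frac{1}{52} \cdot 528} = - \frac{48038}{4009} - \frac{24446}{\frac{132}{13}} = - \frac{48038}{4009} - \frac{158899}{66} = - \frac{640196599}{264594}$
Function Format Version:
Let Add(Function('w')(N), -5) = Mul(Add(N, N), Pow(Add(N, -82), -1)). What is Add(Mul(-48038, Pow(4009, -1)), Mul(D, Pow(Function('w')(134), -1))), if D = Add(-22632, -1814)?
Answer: Rational(-640196599, 264594) ≈ -2419.5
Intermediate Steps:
D = -24446
Function('w')(N) = Add(5, Mul(2, N, Pow(Add(-82, N), -1))) (Function('w')(N) = Add(5, Mul(Add(N, N), Pow(Add(N, -82), -1))) = Add(5, Mul(Mul(2, N), Pow(Add(-82, N), -1))) = Add(5, Mul(2, N, Pow(Add(-82, N), -1))))
Add(Mul(-48038, Pow(4009, -1)), Mul(D, Pow(Function('w')(134), -1))) = Add(Mul(-48038, Pow(4009, -1)), Mul(-24446, Pow(Mul(Pow(Add(-82, 134), -1), Add(-410, Mul(7, 134))), -1))) = Add(Mul(-48038, Rational(1, 4009)), Mul(-24446, Pow(Mul(Pow(52, -1), Add(-410, 938)), -1))) = Add(Rational(-48038, 4009), Mul(-24446, Pow(Mul(Rational(1, 52), 528), -1))) = Add(Rational(-48038, 4009), Mul(-24446, Pow(Rational(132, 13), -1))) = Add(Rational(-48038, 4009), Mul(-24446, Rational(13, 132))) = Add(Rational(-48038, 4009), Rational(-158899, 66)) = Rational(-640196599, 264594)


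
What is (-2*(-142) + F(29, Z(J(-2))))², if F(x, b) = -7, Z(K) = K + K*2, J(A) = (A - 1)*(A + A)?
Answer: 76729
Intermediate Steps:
J(A) = 2*A*(-1 + A) (J(A) = (-1 + A)*(2*A) = 2*A*(-1 + A))
Z(K) = 3*K (Z(K) = K + 2*K = 3*K)
(-2*(-142) + F(29, Z(J(-2))))² = (-2*(-142) - 7)² = (284 - 7)² = 277² = 76729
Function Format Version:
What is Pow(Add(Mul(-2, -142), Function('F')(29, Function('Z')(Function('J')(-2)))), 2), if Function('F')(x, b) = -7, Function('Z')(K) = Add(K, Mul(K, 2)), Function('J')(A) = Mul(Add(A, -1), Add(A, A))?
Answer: 76729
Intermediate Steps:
Function('J')(A) = Mul(2, A, Add(-1, A)) (Function('J')(A) = Mul(Add(-1, A), Mul(2, A)) = Mul(2, A, Add(-1, A)))
Function('Z')(K) = Mul(3, K) (Function('Z')(K) = Add(K, Mul(2, K)) = Mul(3, K))
Pow(Add(Mul(-2, -142), Function('F')(29, Function('Z')(Function('J')(-2)))), 2) = Pow(Add(Mul(-2, -142), -7), 2) = Pow(Add(284, -7), 2) = Pow(277, 2) = 76729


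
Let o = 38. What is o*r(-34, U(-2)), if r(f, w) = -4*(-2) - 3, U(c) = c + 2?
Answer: 190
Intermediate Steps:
U(c) = 2 + c
r(f, w) = 5 (r(f, w) = 8 - 3 = 5)
o*r(-34, U(-2)) = 38*5 = 190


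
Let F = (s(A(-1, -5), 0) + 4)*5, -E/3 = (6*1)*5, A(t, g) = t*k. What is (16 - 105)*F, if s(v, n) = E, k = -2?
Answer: 38270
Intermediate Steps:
A(t, g) = -2*t (A(t, g) = t*(-2) = -2*t)
E = -90 (E = -3*6*1*5 = -18*5 = -3*30 = -90)
s(v, n) = -90
F = -430 (F = (-90 + 4)*5 = -86*5 = -430)
(16 - 105)*F = (16 - 105)*(-430) = -89*(-430) = 38270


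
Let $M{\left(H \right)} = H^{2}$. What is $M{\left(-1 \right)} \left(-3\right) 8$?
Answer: $-24$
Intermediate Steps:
$M{\left(-1 \right)} \left(-3\right) 8 = \left(-1\right)^{2} \left(-3\right) 8 = 1 \left(-3\right) 8 = \left(-3\right) 8 = -24$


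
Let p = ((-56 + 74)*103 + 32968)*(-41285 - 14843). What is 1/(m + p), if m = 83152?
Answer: -1/1954406064 ≈ -5.1166e-10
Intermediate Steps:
p = -1954489216 (p = (18*103 + 32968)*(-56128) = (1854 + 32968)*(-56128) = 34822*(-56128) = -1954489216)
1/(m + p) = 1/(83152 - 1954489216) = 1/(-1954406064) = -1/1954406064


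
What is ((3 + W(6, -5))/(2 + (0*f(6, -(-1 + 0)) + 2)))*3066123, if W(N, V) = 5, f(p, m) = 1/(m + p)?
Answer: 6132246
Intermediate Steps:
((3 + W(6, -5))/(2 + (0*f(6, -(-1 + 0)) + 2)))*3066123 = ((3 + 5)/(2 + (0/(-(-1 + 0) + 6) + 2)))*3066123 = (8/(2 + (0/(-1*(-1) + 6) + 2)))*3066123 = (8/(2 + (0/(1 + 6) + 2)))*3066123 = (8/(2 + (0/7 + 2)))*3066123 = (8/(2 + (0*(1/7) + 2)))*3066123 = (8/(2 + (0 + 2)))*3066123 = (8/(2 + 2))*3066123 = (8/4)*3066123 = (8*(1/4))*3066123 = 2*3066123 = 6132246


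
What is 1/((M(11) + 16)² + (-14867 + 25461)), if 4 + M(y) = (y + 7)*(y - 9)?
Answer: 1/12898 ≈ 7.7531e-5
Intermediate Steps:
M(y) = -4 + (-9 + y)*(7 + y) (M(y) = -4 + (y + 7)*(y - 9) = -4 + (7 + y)*(-9 + y) = -4 + (-9 + y)*(7 + y))
1/((M(11) + 16)² + (-14867 + 25461)) = 1/(((-67 + 11² - 2*11) + 16)² + (-14867 + 25461)) = 1/(((-67 + 121 - 22) + 16)² + 10594) = 1/((32 + 16)² + 10594) = 1/(48² + 10594) = 1/(2304 + 10594) = 1/12898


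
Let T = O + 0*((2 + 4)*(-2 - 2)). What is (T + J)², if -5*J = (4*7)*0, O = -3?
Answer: 9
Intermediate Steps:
J = 0 (J = -4*7*0/5 = -28*0/5 = -⅕*0 = 0)
T = -3 (T = -3 + 0*((2 + 4)*(-2 - 2)) = -3 + 0*(6*(-4)) = -3 + 0*(-24) = -3 + 0 = -3)
(T + J)² = (-3 + 0)² = (-3)² = 9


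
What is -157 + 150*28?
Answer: 4043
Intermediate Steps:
-157 + 150*28 = -157 + 4200 = 4043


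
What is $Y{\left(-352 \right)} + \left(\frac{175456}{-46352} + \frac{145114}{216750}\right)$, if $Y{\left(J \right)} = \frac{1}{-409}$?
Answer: $- \frac{400415194364}{128410611375} \approx -3.1182$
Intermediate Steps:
$Y{\left(J \right)} = - \frac{1}{409}$
$Y{\left(-352 \right)} + \left(\frac{175456}{-46352} + \frac{145114}{216750}\right) = - \frac{1}{409} + \left(\frac{175456}{-46352} + \frac{145114}{216750}\right) = - \frac{1}{409} + \left(175456 \left(- \frac{1}{46352}\right) + 145114 \cdot \frac{1}{216750}\right) = - \frac{1}{409} + \left(- \frac{10966}{2897} + \frac{72557}{108375}\right) = - \frac{1}{409} - \frac{978242621}{313962375} = - \frac{400415194364}{128410611375}$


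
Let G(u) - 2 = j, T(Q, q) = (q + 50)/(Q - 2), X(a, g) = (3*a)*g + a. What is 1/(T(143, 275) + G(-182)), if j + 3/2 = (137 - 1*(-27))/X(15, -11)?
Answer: 1880/4631 ≈ 0.40596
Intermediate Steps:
X(a, g) = a + 3*a*g (X(a, g) = 3*a*g + a = a + 3*a*g)
T(Q, q) = (50 + q)/(-2 + Q)
j = -221/120 (j = -3/2 + (137 - 1*(-27))/((15*(1 + 3*(-11)))) = -3/2 + (137 + 27)/((15*(1 - 33))) = -3/2 + 164/((15*(-32))) = -3/2 + 164/(-480) = -3/2 + 164*(-1/480) = -3/2 - 41/120 = -221/120 ≈ -1.8417)
G(u) = 19/120 (G(u) = 2 - 221/120 = 19/120)
1/(T(143, 275) + G(-182)) = 1/((50 + 275)/(-2 + 143) + 19/120) = 1/(325/141 + 19/120) = 1/(4631/1880) = 1880/4631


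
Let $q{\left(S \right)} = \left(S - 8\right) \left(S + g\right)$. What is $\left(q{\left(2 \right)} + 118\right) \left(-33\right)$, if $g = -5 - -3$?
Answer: $-3894$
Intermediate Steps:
$g = -2$ ($g = -5 + 3 = -2$)
$q{\left(S \right)} = \left(-8 + S\right) \left(-2 + S\right)$ ($q{\left(S \right)} = \left(S - 8\right) \left(S - 2\right) = \left(-8 + S\right) \left(-2 + S\right)$)
$\left(q{\left(2 \right)} + 118\right) \left(-33\right) = \left(\left(16 + 2^{2} - 20\right) + 118\right) \left(-33\right) = \left(\left(16 + 4 - 20\right) + 118\right) \left(-33\right) = \left(0 + 118\right) \left(-33\right) = 118 \left(-33\right) = -3894$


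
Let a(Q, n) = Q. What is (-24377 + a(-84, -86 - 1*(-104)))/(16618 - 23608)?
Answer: 24461/6990 ≈ 3.4994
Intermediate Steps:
(-24377 + a(-84, -86 - 1*(-104)))/(16618 - 23608) = (-24377 - 84)/(16618 - 23608) = -24461/(-6990) = -24461*(-1/6990) = 24461/6990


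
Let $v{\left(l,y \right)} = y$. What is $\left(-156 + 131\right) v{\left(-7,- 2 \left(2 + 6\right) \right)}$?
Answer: $400$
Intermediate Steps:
$\left(-156 + 131\right) v{\left(-7,- 2 \left(2 + 6\right) \right)} = \left(-156 + 131\right) \left(- 2 \left(2 + 6\right)\right) = - 25 \left(\left(-2\right) 8\right) = \left(-25\right) \left(-16\right) = 400$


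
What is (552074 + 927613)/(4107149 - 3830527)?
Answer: 1479687/276622 ≈ 5.3491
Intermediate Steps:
(552074 + 927613)/(4107149 - 3830527) = 1479687/276622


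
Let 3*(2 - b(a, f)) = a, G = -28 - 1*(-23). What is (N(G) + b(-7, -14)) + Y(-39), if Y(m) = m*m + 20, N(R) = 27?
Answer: 4717/3 ≈ 1572.3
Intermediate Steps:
G = -5 (G = -28 + 23 = -5)
b(a, f) = 2 - a/3
Y(m) = 20 + m**2 (Y(m) = m**2 + 20 = 20 + m**2)
(N(G) + b(-7, -14)) + Y(-39) = (27 + (2 - 1/3*(-7))) + (20 + (-39)**2) = (27 + (2 + 7/3)) + (20 + 1521) = (27 + 13/3) + 1541 = 94/3 + 1541 = 4717/3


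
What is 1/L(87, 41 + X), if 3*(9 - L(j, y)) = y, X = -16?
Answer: 3/2 ≈ 1.5000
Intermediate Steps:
L(j, y) = 9 - y/3
1/L(87, 41 + X) = 1/(9 - (41 - 16)/3) = 1/(9 - ⅓*25) = 1/(9 - 25/3) = 1/(⅔) = 3/2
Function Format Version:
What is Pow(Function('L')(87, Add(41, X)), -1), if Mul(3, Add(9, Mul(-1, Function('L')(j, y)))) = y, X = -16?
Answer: Rational(3, 2) ≈ 1.5000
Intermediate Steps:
Function('L')(j, y) = Add(9, Mul(Rational(-1, 3), y))
Pow(Function('L')(87, Add(41, X)), -1) = Pow(Add(9, Mul(Rational(-1, 3), Add(41, -16))), -1) = Pow(Add(9, Mul(Rational(-1, 3), 25)), -1) = Pow(Add(9, Rational(-25, 3)), -1) = Pow(Rational(2, 3), -1) = Rational(3, 2)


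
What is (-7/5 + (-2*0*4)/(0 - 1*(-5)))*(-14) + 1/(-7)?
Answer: 681/35 ≈ 19.457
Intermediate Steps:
(-7/5 + (-2*0*4)/(0 - 1*(-5)))*(-14) + 1/(-7) = (-7*1/5 + (0*4)/(0 + 5))*(-14) - 1/7 = (-7/5 + 0/5)*(-14) - 1/7 = (-7/5 + 0*(1/5))*(-14) - 1/7 = (-7/5 + 0)*(-14) - 1/7 = -7/5*(-14) - 1/7 = 98/5 - 1/7 = 681/35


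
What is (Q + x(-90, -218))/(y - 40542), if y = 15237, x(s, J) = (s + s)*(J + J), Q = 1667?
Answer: -80147/25305 ≈ -3.1672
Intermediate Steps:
x(s, J) = 4*J*s (x(s, J) = (2*s)*(2*J) = 4*J*s)
(Q + x(-90, -218))/(y - 40542) = (1667 + 4*(-218)*(-90))/(15237 - 40542) = (1667 + 78480)/(-25305) = 80147*(-1/25305) = -80147/25305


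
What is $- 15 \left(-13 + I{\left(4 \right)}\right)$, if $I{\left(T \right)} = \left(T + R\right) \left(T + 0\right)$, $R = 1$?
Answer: $-105$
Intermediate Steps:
$I{\left(T \right)} = T \left(1 + T\right)$ ($I{\left(T \right)} = \left(T + 1\right) \left(T + 0\right) = \left(1 + T\right) T = T \left(1 + T\right)$)
$- 15 \left(-13 + I{\left(4 \right)}\right) = - 15 \left(-13 + 4 \left(1 + 4\right)\right) = - 15 \left(-13 + 4 \cdot 5\right) = - 15 \left(-13 + 20\right) = \left(-15\right) 7 = -105$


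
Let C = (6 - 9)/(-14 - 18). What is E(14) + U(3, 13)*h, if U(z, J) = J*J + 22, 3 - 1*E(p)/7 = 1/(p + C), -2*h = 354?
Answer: -15237710/451 ≈ -33787.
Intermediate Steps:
h = -177 (h = -½*354 = -177)
C = 3/32 (C = -3/(-32) = -3*(-1/32) = 3/32 ≈ 0.093750)
E(p) = 21 - 7/(3/32 + p) (E(p) = 21 - 7/(p + 3/32) = 21 - 7/(3/32 + p))
U(z, J) = 22 + J² (U(z, J) = J² + 22 = 22 + J²)
E(14) + U(3, 13)*h = 7*(-23 + 96*14)/(3 + 32*14) + (22 + 13²)*(-177) = 7*(-23 + 1344)/(3 + 448) + (22 + 169)*(-177) = 7*1321/451 + 191*(-177) = 7*(1/451)*1321 - 33807 = 9247/451 - 33807 = -15237710/451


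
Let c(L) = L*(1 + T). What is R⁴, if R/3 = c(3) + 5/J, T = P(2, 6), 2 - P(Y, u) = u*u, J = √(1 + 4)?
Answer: 7804646136 - 314537256*√5 ≈ 7.1013e+9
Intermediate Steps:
J = √5 ≈ 2.2361
P(Y, u) = 2 - u² (P(Y, u) = 2 - u*u = 2 - u²)
T = -34 (T = 2 - 1*6² = 2 - 1*36 = 2 - 36 = -34)
c(L) = -33*L (c(L) = L*(1 - 34) = L*(-33) = -33*L)
R = -297 + 3*√5 (R = 3*(-33*3 + 5/√5) = 3*(-99 + (√5/5)*5) = 3*(-99 + √5) = -297 + 3*√5 ≈ -290.29)
R⁴ = (-297 + 3*√5)⁴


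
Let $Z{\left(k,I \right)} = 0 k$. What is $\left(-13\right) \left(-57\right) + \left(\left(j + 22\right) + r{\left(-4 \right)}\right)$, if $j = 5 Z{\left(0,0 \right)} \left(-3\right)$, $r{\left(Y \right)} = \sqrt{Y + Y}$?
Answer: $763 + 2 i \sqrt{2} \approx 763.0 + 2.8284 i$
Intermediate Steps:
$r{\left(Y \right)} = \sqrt{2} \sqrt{Y}$ ($r{\left(Y \right)} = \sqrt{2 Y} = \sqrt{2} \sqrt{Y}$)
$Z{\left(k,I \right)} = 0$
$j = 0$ ($j = 5 \cdot 0 \left(-3\right) = 0 \left(-3\right) = 0$)
$\left(-13\right) \left(-57\right) + \left(\left(j + 22\right) + r{\left(-4 \right)}\right) = \left(-13\right) \left(-57\right) + \left(\left(0 + 22\right) + \sqrt{2} \sqrt{-4}\right) = 741 + \left(22 + \sqrt{2} \cdot 2 i\right) = 741 + \left(22 + 2 i \sqrt{2}\right) = 763 + 2 i \sqrt{2}$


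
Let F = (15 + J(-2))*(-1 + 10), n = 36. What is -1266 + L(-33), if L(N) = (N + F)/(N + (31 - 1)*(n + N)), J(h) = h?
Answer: -24026/19 ≈ -1264.5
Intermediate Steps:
F = 117 (F = (15 - 2)*(-1 + 10) = 13*9 = 117)
L(N) = (117 + N)/(1080 + 31*N) (L(N) = (N + 117)/(N + (31 - 1)*(36 + N)) = (117 + N)/(N + 30*(36 + N)) = (117 + N)/(N + (1080 + 30*N)) = (117 + N)/(1080 + 31*N))
-1266 + L(-33) = -1266 + (117 - 33)/(1080 + 31*(-33)) = -1266 + 84/(1080 - 1023) = -1266 + 84/57 = -1266 + (1/57)*84 = -1266 + 28/19 = -24026/19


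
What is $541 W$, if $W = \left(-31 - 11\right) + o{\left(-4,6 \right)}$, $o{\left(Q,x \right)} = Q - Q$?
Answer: $-22722$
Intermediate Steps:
$o{\left(Q,x \right)} = 0$
$W = -42$ ($W = \left(-31 - 11\right) + 0 = -42 + 0 = -42$)
$541 W = 541 \left(-42\right) = -22722$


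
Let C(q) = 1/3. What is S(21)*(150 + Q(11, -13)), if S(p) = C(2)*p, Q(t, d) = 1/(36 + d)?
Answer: 24157/23 ≈ 1050.3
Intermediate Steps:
C(q) = ⅓
S(p) = p/3
S(21)*(150 + Q(11, -13)) = ((⅓)*21)*(150 + 1/(36 - 13)) = 7*(150 + 1/23) = 7*(3451/23) = 24157/23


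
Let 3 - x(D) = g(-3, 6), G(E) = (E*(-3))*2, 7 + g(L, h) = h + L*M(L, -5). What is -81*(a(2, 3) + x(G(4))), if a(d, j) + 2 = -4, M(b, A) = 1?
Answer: -81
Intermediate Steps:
a(d, j) = -6 (a(d, j) = -2 - 4 = -6)
g(L, h) = -7 + L + h (g(L, h) = -7 + (h + L*1) = -7 + (h + L) = -7 + (L + h) = -7 + L + h)
G(E) = -6*E (G(E) = -3*E*2 = -6*E)
x(D) = 7 (x(D) = 3 - (-7 - 3 + 6) = 3 - 1*(-4) = 3 + 4 = 7)
-81*(a(2, 3) + x(G(4))) = -81*(-6 + 7) = -81*1 = -81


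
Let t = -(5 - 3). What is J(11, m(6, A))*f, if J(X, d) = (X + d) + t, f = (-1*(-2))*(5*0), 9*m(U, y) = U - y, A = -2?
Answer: 0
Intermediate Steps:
m(U, y) = -y/9 + U/9 (m(U, y) = (U - y)/9 = -y/9 + U/9)
t = -2 (t = -1*2 = -2)
f = 0 (f = 2*0 = 0)
J(X, d) = -2 + X + d (J(X, d) = (X + d) - 2 = -2 + X + d)
J(11, m(6, A))*f = (-2 + 11 + (-⅑*(-2) + (⅑)*6))*0 = (-2 + 11 + (2/9 + ⅔))*0 = (-2 + 11 + 8/9)*0 = (89/9)*0 = 0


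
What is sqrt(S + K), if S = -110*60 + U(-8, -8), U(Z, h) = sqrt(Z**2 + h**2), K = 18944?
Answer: 2*sqrt(3086 + 2*sqrt(2)) ≈ 111.15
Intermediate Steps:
S = -6600 + 8*sqrt(2) (S = -110*60 + sqrt((-8)**2 + (-8)**2) = -6600 + sqrt(64 + 64) = -6600 + sqrt(128) = -6600 + 8*sqrt(2) ≈ -6588.7)
sqrt(S + K) = sqrt((-6600 + 8*sqrt(2)) + 18944) = sqrt(12344 + 8*sqrt(2))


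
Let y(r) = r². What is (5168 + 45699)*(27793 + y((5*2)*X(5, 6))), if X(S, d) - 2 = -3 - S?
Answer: 1596867731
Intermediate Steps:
X(S, d) = -1 - S (X(S, d) = 2 + (-3 - S) = -1 - S)
(5168 + 45699)*(27793 + y((5*2)*X(5, 6))) = (5168 + 45699)*(27793 + ((5*2)*(-1 - 1*5))²) = 50867*(27793 + (10*(-1 - 5))²) = 50867*(27793 + (10*(-6))²) = 50867*(27793 + (-60)²) = 50867*(27793 + 3600) = 50867*31393 = 1596867731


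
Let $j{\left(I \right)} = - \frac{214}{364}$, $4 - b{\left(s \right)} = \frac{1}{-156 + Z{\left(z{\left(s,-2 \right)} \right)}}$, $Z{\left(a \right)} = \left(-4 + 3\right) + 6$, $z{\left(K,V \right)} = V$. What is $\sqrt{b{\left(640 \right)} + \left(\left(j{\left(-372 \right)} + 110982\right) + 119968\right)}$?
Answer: $\frac{\sqrt{174429953844146}}{27482} \approx 480.58$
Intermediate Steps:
$Z{\left(a \right)} = 5$ ($Z{\left(a \right)} = -1 + 6 = 5$)
$b{\left(s \right)} = \frac{605}{151}$ ($b{\left(s \right)} = 4 - \frac{1}{-156 + 5} = 4 - \frac{1}{-151} = 4 - - \frac{1}{151} = 4 + \frac{1}{151} = \frac{605}{151}$)
$j{\left(I \right)} = - \frac{107}{182}$ ($j{\left(I \right)} = \left(-214\right) \frac{1}{364} = - \frac{107}{182}$)
$\sqrt{b{\left(640 \right)} + \left(\left(j{\left(-372 \right)} + 110982\right) + 119968\right)} = \sqrt{\frac{605}{151} + \left(\left(- \frac{107}{182} + 110982\right) + 119968\right)} = \sqrt{\frac{605}{151} + \left(\frac{20198617}{182} + 119968\right)} = \sqrt{\frac{605}{151} + \frac{42032793}{182}} = \sqrt{\frac{6347061853}{27482}} = \frac{\sqrt{174429953844146}}{27482}$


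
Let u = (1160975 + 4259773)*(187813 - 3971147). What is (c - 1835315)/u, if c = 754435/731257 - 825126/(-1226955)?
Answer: 274446458933747203/3066770820324570529406820 ≈ 8.9490e-8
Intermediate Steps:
c = 509678986269/299073144145 (c = 754435*(1/731257) - 825126*(-1/1226955) = 754435/731257 + 275042/408985 = 509678986269/299073144145 ≈ 1.7042)
u = -20508500213832 (u = 5420748*(-3783334) = -20508500213832)
(c - 1835315)/u = (509678986269/299073144145 - 1835315)/(-20508500213832) = -548892917867494406/299073144145*(-1/20508500213832) = 274446458933747203/3066770820324570529406820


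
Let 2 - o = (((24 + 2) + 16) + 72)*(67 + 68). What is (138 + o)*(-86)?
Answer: 1311500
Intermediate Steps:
o = -15388 (o = 2 - (((24 + 2) + 16) + 72)*(67 + 68) = 2 - ((26 + 16) + 72)*135 = 2 - (42 + 72)*135 = 2 - 114*135 = 2 - 1*15390 = 2 - 15390 = -15388)
(138 + o)*(-86) = (138 - 15388)*(-86) = -15250*(-86) = 1311500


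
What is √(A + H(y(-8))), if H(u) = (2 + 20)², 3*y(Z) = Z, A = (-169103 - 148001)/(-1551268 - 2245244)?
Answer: √27255232493574/237282 ≈ 22.002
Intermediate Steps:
A = 19819/237282 (A = -317104/(-3796512) = -317104*(-1/3796512) = 19819/237282 ≈ 0.083525)
y(Z) = Z/3
H(u) = 484 (H(u) = 22² = 484)
√(A + H(y(-8))) = √(19819/237282 + 484) = √(114864307/237282) = √27255232493574/237282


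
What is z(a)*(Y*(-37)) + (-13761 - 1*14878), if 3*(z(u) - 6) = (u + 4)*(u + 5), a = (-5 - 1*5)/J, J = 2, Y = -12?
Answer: -25975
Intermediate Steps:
a = -5 (a = (-5 - 1*5)/2 = (-5 - 5)*(½) = -10*½ = -5)
z(u) = 6 + (4 + u)*(5 + u)/3 (z(u) = 6 + ((u + 4)*(u + 5))/3 = 6 + ((4 + u)*(5 + u))/3 = 6 + (4 + u)*(5 + u)/3)
z(a)*(Y*(-37)) + (-13761 - 1*14878) = (38/3 + 3*(-5) + (⅓)*(-5)²)*(-12*(-37)) + (-13761 - 1*14878) = (38/3 - 15 + (⅓)*25)*444 + (-13761 - 14878) = (38/3 - 15 + 25/3)*444 - 28639 = 6*444 - 28639 = 2664 - 28639 = -25975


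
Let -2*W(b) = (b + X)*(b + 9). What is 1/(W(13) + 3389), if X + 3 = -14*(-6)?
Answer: 1/2355 ≈ 0.00042463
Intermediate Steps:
X = 81 (X = -3 - 14*(-6) = -3 + 84 = 81)
W(b) = -(9 + b)*(81 + b)/2 (W(b) = -(b + 81)*(b + 9)/2 = -(81 + b)*(9 + b)/2 = -(9 + b)*(81 + b)/2)
1/(W(13) + 3389) = 1/((-729/2 - 45*13 - 1/2*13**2) + 3389) = 1/((-729/2 - 585 - 1/2*169) + 3389) = 1/((-729/2 - 585 - 169/2) + 3389) = 1/(-1034 + 3389) = 1/2355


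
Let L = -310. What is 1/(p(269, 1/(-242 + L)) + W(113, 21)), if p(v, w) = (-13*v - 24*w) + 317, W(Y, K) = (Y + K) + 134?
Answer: -23/66975 ≈ -0.00034341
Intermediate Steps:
W(Y, K) = 134 + K + Y (W(Y, K) = (K + Y) + 134 = 134 + K + Y)
p(v, w) = 317 - 24*w - 13*v (p(v, w) = (-24*w - 13*v) + 317 = 317 - 24*w - 13*v)
1/(p(269, 1/(-242 + L)) + W(113, 21)) = 1/((317 - 24/(-242 - 310) - 13*269) + (134 + 21 + 113)) = 1/((317 - 24/(-552) - 3497) + 268) = 1/((317 - 24*(-1/552) - 3497) + 268) = 1/((317 + 1/23 - 3497) + 268) = 1/(-73139/23 + 268) = 1/(-66975/23) = -23/66975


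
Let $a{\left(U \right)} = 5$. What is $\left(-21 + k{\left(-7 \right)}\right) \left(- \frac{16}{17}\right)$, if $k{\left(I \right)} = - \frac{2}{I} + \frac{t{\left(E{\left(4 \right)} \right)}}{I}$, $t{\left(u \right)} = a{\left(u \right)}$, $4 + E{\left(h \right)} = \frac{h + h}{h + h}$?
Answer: $\frac{2400}{119} \approx 20.168$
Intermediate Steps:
$E{\left(h \right)} = -3$ ($E{\left(h \right)} = -4 + \frac{h + h}{h + h} = -4 + \frac{2 h}{2 h} = -4 + 2 h \frac{1}{2 h} = -4 + 1 = -3$)
$t{\left(u \right)} = 5$
$k{\left(I \right)} = \frac{3}{I}$ ($k{\left(I \right)} = - \frac{2}{I} + \frac{5}{I} = \frac{3}{I}$)
$\left(-21 + k{\left(-7 \right)}\right) \left(- \frac{16}{17}\right) = \left(-21 + \frac{3}{-7}\right) \left(- \frac{16}{17}\right) = \left(-21 + 3 \left(- \frac{1}{7}\right)\right) \left(\left(-16\right) \frac{1}{17}\right) = \left(-21 - \frac{3}{7}\right) \left(- \frac{16}{17}\right) = \left(- \frac{150}{7}\right) \left(- \frac{16}{17}\right) = \frac{2400}{119}$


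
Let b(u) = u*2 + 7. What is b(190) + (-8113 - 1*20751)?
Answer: -28477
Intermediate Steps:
b(u) = 7 + 2*u (b(u) = 2*u + 7 = 7 + 2*u)
b(190) + (-8113 - 1*20751) = (7 + 2*190) + (-8113 - 1*20751) = (7 + 380) + (-8113 - 20751) = 387 - 28864 = -28477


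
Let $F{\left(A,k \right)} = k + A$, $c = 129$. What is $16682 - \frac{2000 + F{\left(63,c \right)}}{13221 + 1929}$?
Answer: $\frac{126365054}{7575} \approx 16682.0$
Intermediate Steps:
$F{\left(A,k \right)} = A + k$
$16682 - \frac{2000 + F{\left(63,c \right)}}{13221 + 1929} = 16682 - \frac{2000 + \left(63 + 129\right)}{13221 + 1929} = 16682 - \frac{2000 + 192}{15150} = 16682 - 2192 \cdot \frac{1}{15150} = 16682 - \frac{1096}{7575} = \frac{126365054}{7575}$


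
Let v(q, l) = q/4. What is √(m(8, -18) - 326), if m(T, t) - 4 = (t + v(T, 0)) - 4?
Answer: 3*I*√38 ≈ 18.493*I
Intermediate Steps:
v(q, l) = q/4 (v(q, l) = q*(¼) = q/4)
m(T, t) = t + T/4 (m(T, t) = 4 + ((t + T/4) - 4) = 4 + (-4 + t + T/4) = t + T/4)
√(m(8, -18) - 326) = √((-18 + (¼)*8) - 326) = √((-18 + 2) - 326) = √(-16 - 326) = √(-342) = 3*I*√38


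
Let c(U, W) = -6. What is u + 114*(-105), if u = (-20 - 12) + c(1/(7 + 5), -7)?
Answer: -12008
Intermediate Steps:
u = -38 (u = (-20 - 12) - 6 = -32 - 6 = -38)
u + 114*(-105) = -38 + 114*(-105) = -38 - 11970 = -12008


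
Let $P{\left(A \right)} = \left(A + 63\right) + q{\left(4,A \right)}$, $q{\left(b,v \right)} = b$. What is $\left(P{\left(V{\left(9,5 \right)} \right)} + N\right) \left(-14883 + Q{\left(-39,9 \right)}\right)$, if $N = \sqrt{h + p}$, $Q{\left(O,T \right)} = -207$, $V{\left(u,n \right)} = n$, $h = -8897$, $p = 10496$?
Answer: $-1086480 - 15090 \sqrt{1599} \approx -1.6899 \cdot 10^{6}$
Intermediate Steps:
$P{\left(A \right)} = 67 + A$ ($P{\left(A \right)} = \left(A + 63\right) + 4 = \left(63 + A\right) + 4 = 67 + A$)
$N = \sqrt{1599}$ ($N = \sqrt{-8897 + 10496} = \sqrt{1599} \approx 39.987$)
$\left(P{\left(V{\left(9,5 \right)} \right)} + N\right) \left(-14883 + Q{\left(-39,9 \right)}\right) = \left(\left(67 + 5\right) + \sqrt{1599}\right) \left(-14883 - 207\right) = \left(72 + \sqrt{1599}\right) \left(-15090\right) = -1086480 - 15090 \sqrt{1599}$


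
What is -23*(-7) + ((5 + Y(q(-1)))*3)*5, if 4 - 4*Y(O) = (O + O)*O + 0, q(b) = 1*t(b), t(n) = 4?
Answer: 131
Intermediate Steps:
q(b) = 4 (q(b) = 1*4 = 4)
Y(O) = 1 - O**2/2 (Y(O) = 1 - ((O + O)*O + 0)/4 = 1 - ((2*O)*O + 0)/4 = 1 - (2*O**2 + 0)/4 = 1 - O**2/2)
-23*(-7) + ((5 + Y(q(-1)))*3)*5 = -23*(-7) + ((5 + (1 - 1/2*4**2))*3)*5 = 161 + ((5 + (1 - 1/2*16))*3)*5 = 161 + ((5 + (1 - 8))*3)*5 = 161 + ((5 - 7)*3)*5 = 161 - 2*3*5 = 161 - 6*5 = 161 - 30 = 131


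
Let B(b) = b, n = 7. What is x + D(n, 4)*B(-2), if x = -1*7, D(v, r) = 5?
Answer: -17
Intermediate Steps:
x = -7
x + D(n, 4)*B(-2) = -7 + 5*(-2) = -7 - 10 = -17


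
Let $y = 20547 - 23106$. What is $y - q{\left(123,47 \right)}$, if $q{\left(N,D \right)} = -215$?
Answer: $-2344$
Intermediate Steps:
$y = -2559$
$y - q{\left(123,47 \right)} = -2559 - -215 = -2559 + 215 = -2344$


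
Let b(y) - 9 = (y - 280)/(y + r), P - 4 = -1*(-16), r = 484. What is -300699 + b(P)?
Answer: -37887005/126 ≈ -3.0069e+5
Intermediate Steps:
P = 20 (P = 4 - 1*(-16) = 4 + 16 = 20)
b(y) = 9 + (-280 + y)/(484 + y) (b(y) = 9 + (y - 280)/(y + 484) = 9 + (-280 + y)/(484 + y))
-300699 + b(P) = -300699 + 2*(2038 + 5*20)/(484 + 20) = -300699 + 2*(2038 + 100)/504 = -300699 + 2*(1/504)*2138 = -300699 + 1069/126 = -37887005/126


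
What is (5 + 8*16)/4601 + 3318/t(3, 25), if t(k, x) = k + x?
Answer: 1090703/9202 ≈ 118.53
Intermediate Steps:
(5 + 8*16)/4601 + 3318/t(3, 25) = (5 + 8*16)/4601 + 3318/(3 + 25) = (5 + 128)*(1/4601) + 3318/28 = 133*(1/4601) + 3318*(1/28) = 133/4601 + 237/2 = 1090703/9202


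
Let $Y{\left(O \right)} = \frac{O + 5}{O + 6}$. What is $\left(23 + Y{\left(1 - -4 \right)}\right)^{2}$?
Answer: $\frac{69169}{121} \approx 571.64$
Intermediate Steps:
$Y{\left(O \right)} = \frac{5 + O}{6 + O}$
$\left(23 + Y{\left(1 - -4 \right)}\right)^{2} = \left(23 + \frac{5 + \left(1 - -4\right)}{6 + \left(1 - -4\right)}\right)^{2} = \left(23 + \frac{5 + \left(1 + 4\right)}{6 + \left(1 + 4\right)}\right)^{2} = \left(23 + \frac{5 + 5}{6 + 5}\right)^{2} = \left(23 + \frac{1}{11} \cdot 10\right)^{2} = \left(23 + \frac{10}{11}\right)^{2} = \left(\frac{263}{11}\right)^{2} = \frac{69169}{121}$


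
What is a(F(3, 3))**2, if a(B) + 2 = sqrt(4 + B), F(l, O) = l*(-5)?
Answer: (2 - I*sqrt(11))**2 ≈ -7.0 - 13.266*I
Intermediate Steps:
F(l, O) = -5*l
a(B) = -2 + sqrt(4 + B)
a(F(3, 3))**2 = (-2 + sqrt(4 - 5*3))**2 = (-2 + sqrt(4 - 15))**2 = (-2 + sqrt(-11))**2 = (-2 + I*sqrt(11))**2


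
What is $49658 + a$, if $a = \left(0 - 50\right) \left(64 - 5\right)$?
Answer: $46708$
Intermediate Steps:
$a = -2950$ ($a = \left(-50\right) 59 = -2950$)
$49658 + a = 49658 - 2950 = 46708$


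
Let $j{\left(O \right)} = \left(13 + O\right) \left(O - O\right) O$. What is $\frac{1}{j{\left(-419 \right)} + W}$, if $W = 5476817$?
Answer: $\frac{1}{5476817} \approx 1.8259 \cdot 10^{-7}$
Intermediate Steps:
$j{\left(O \right)} = 0$ ($j{\left(O \right)} = \left(13 + O\right) 0 O = 0 O = 0$)
$\frac{1}{j{\left(-419 \right)} + W} = \frac{1}{0 + 5476817} = \frac{1}{5476817}$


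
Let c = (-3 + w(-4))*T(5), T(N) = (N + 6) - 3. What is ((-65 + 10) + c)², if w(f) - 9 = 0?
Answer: 49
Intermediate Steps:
T(N) = 3 + N (T(N) = (6 + N) - 3 = 3 + N)
w(f) = 9 (w(f) = 9 + 0 = 9)
c = 48 (c = (-3 + 9)*(3 + 5) = 6*8 = 48)
((-65 + 10) + c)² = ((-65 + 10) + 48)² = (-55 + 48)² = (-7)² = 49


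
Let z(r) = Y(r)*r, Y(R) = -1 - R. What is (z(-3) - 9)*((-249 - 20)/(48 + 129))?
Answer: 1345/59 ≈ 22.797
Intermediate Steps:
Y(R) = -1 - R
z(r) = r*(-1 - r) (z(r) = (-1 - r)*r = r*(-1 - r))
(z(-3) - 9)*((-249 - 20)/(48 + 129)) = (-1*(-3)*(1 - 3) - 9)*((-249 - 20)/(48 + 129)) = (-1*(-3)*(-2) - 9)*(-269/177) = (-6 - 9)*(-269*1/177) = -15*(-269/177) = 1345/59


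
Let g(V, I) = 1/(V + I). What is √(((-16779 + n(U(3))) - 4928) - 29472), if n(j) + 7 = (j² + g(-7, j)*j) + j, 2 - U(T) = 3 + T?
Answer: I*√6192010/11 ≈ 226.22*I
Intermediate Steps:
U(T) = -1 - T (U(T) = 2 - (3 + T) = 2 + (-3 - T) = -1 - T)
g(V, I) = 1/(I + V)
n(j) = -7 + j + j² + j/(-7 + j) (n(j) = -7 + ((j² + j/(j - 7)) + j) = -7 + ((j² + j/(-7 + j)) + j) = -7 + (j + j² + j/(-7 + j)) = -7 + j + j² + j/(-7 + j))
√(((-16779 + n(U(3))) - 4928) - 29472) = √(((-16779 + ((-1 - 1*3) + (-7 + (-1 - 1*3))*(-7 + (-1 - 1*3) + (-1 - 1*3)²))/(-7 + (-1 - 1*3))) - 4928) - 29472) = √(((-16779 + ((-1 - 3) + (-7 + (-1 - 3))*(-7 + (-1 - 3) + (-1 - 3)²))/(-7 + (-1 - 3))) - 4928) - 29472) = √(((-16779 + (-4 + (-7 - 4)*(-7 - 4 + (-4)²))/(-7 - 4)) - 4928) - 29472) = √(((-16779 + (-4 - 11*(-7 - 4 + 16))/(-11)) - 4928) - 29472) = √(((-16779 - (-4 - 11*5)/11) - 4928) - 29472) = √(((-16779 - (-4 - 55)/11) - 4928) - 29472) = √(((-16779 - 1/11*(-59)) - 4928) - 29472) = √(((-16779 + 59/11) - 4928) - 29472) = √((-184510/11 - 4928) - 29472) = √(-238718/11 - 29472) = √(-562910/11) = I*√6192010/11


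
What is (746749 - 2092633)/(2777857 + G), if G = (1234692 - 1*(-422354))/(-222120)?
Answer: -149473877040/308507969897 ≈ -0.48451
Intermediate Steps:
G = -828523/111060 (G = (1234692 + 422354)*(-1/222120) = 1657046*(-1/222120) = -828523/111060 ≈ -7.4601)
(746749 - 2092633)/(2777857 + G) = (746749 - 2092633)/(2777857 - 828523/111060) = -1345884/308507969897/111060 = -1345884*111060/308507969897 = -149473877040/308507969897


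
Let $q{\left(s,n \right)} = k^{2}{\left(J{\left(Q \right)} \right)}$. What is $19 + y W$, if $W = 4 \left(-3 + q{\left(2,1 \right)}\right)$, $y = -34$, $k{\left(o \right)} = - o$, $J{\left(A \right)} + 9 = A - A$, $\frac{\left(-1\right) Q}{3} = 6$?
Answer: $-10589$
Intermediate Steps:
$Q = -18$ ($Q = \left(-3\right) 6 = -18$)
$J{\left(A \right)} = -9$ ($J{\left(A \right)} = -9 + \left(A - A\right) = -9 + 0 = -9$)
$q{\left(s,n \right)} = 81$ ($q{\left(s,n \right)} = \left(\left(-1\right) \left(-9\right)\right)^{2} = 9^{2} = 81$)
$W = 312$ ($W = 4 \left(-3 + 81\right) = 4 \cdot 78 = 312$)
$19 + y W = 19 - 10608 = -10589$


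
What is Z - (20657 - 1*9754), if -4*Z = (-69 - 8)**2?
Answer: -49541/4 ≈ -12385.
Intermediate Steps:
Z = -5929/4 (Z = -(-69 - 8)**2/4 = -1/4*(-77)**2 = -1/4*5929 = -5929/4 ≈ -1482.3)
Z - (20657 - 1*9754) = -5929/4 - (20657 - 1*9754) = -5929/4 - (20657 - 9754) = -5929/4 - 1*10903 = -5929/4 - 10903 = -49541/4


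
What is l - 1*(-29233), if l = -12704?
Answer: 16529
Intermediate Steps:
l - 1*(-29233) = -12704 - 1*(-29233) = -12704 + 29233 = 16529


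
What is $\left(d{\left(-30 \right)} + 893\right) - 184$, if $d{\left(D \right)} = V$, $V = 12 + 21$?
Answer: $742$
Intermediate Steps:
$V = 33$
$d{\left(D \right)} = 33$
$\left(d{\left(-30 \right)} + 893\right) - 184 = \left(33 + 893\right) - 184 = 926 - 184 = 742$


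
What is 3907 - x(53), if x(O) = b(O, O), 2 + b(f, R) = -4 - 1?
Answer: 3914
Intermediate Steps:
b(f, R) = -7 (b(f, R) = -2 + (-4 - 1) = -2 - 5 = -7)
x(O) = -7
3907 - x(53) = 3907 - 1*(-7) = 3907 + 7 = 3914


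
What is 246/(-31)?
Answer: -246/31 ≈ -7.9355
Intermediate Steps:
246/(-31) = -1/31*246 = -246/31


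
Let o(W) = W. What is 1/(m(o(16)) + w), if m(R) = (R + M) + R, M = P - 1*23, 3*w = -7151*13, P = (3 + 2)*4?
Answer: -3/92876 ≈ -3.2301e-5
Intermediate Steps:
P = 20 (P = 5*4 = 20)
w = -92963/3 (w = (-7151*13)/3 = (1/3)*(-92963) = -92963/3 ≈ -30988.)
M = -3 (M = 20 - 1*23 = 20 - 23 = -3)
m(R) = -3 + 2*R (m(R) = (R - 3) + R = (-3 + R) + R = -3 + 2*R)
1/(m(o(16)) + w) = 1/((-3 + 2*16) - 92963/3) = 1/((-3 + 32) - 92963/3) = 1/(29 - 92963/3) = 1/(-92876/3) = -3/92876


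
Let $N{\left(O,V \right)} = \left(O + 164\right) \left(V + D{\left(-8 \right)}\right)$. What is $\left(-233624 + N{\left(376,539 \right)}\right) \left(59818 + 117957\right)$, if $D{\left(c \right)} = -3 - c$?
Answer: $10690677400$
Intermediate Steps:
$N{\left(O,V \right)} = \left(5 + V\right) \left(164 + O\right)$ ($N{\left(O,V \right)} = \left(O + 164\right) \left(V - -5\right) = \left(164 + O\right) \left(V + \left(-3 + 8\right)\right) = \left(164 + O\right) \left(V + 5\right) = \left(164 + O\right) \left(5 + V\right) = \left(5 + V\right) \left(164 + O\right)$)
$\left(-233624 + N{\left(376,539 \right)}\right) \left(59818 + 117957\right) = \left(-233624 + \left(820 + 5 \cdot 376 + 164 \cdot 539 + 376 \cdot 539\right)\right) \left(59818 + 117957\right) = \left(-233624 + \left(820 + 1880 + 88396 + 202664\right)\right) 177775 = \left(-233624 + 293760\right) 177775 = 60136 \cdot 177775 = 10690677400$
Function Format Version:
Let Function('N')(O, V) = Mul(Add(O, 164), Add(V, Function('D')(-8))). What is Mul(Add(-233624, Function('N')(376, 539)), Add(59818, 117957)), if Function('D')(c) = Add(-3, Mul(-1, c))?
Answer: 10690677400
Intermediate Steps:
Function('N')(O, V) = Mul(Add(5, V), Add(164, O)) (Function('N')(O, V) = Mul(Add(O, 164), Add(V, Add(-3, Mul(-1, -8)))) = Mul(Add(164, O), Add(V, Add(-3, 8))) = Mul(Add(164, O), Add(V, 5)) = Mul(Add(164, O), Add(5, V)) = Mul(Add(5, V), Add(164, O)))
Mul(Add(-233624, Function('N')(376, 539)), Add(59818, 117957)) = Mul(Add(-233624, Add(820, Mul(5, 376), Mul(164, 539), Mul(376, 539))), Add(59818, 117957)) = Mul(Add(-233624, Add(820, 1880, 88396, 202664)), 177775) = Mul(Add(-233624, 293760), 177775) = Mul(60136, 177775) = 10690677400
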